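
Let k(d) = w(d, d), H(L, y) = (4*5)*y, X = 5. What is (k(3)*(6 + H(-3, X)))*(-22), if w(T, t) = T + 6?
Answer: -20988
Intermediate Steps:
w(T, t) = 6 + T
H(L, y) = 20*y
k(d) = 6 + d
(k(3)*(6 + H(-3, X)))*(-22) = ((6 + 3)*(6 + 20*5))*(-22) = (9*(6 + 100))*(-22) = (9*106)*(-22) = 954*(-22) = -20988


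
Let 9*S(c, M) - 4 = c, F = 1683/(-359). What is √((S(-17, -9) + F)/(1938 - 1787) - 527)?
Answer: I*√13938928272109/162627 ≈ 22.957*I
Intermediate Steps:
F = -1683/359 (F = 1683*(-1/359) = -1683/359 ≈ -4.6880)
S(c, M) = 4/9 + c/9
√((S(-17, -9) + F)/(1938 - 1787) - 527) = √(((4/9 + (⅑)*(-17)) - 1683/359)/(1938 - 1787) - 527) = √(((4/9 - 17/9) - 1683/359)/151 - 527) = √((-13/9 - 1683/359)*(1/151) - 527) = √(-19814/3231*1/151 - 527) = √(-19814/487881 - 527) = √(-257133101/487881) = I*√13938928272109/162627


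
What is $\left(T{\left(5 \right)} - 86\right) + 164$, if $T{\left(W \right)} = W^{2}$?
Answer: $103$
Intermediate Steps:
$\left(T{\left(5 \right)} - 86\right) + 164 = \left(5^{2} - 86\right) + 164 = \left(25 - 86\right) + 164 = -61 + 164 = 103$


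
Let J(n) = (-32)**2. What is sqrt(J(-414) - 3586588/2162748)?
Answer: 11*sqrt(2470031776527)/540687 ≈ 31.974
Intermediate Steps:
J(n) = 1024
sqrt(J(-414) - 3586588/2162748) = sqrt(1024 - 3586588/2162748) = sqrt(1024 - 3586588*1/2162748) = sqrt(1024 - 896647/540687) = sqrt(552766841/540687) = 11*sqrt(2470031776527)/540687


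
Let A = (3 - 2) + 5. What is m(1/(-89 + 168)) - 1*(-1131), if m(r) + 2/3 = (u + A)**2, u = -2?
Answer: 3439/3 ≈ 1146.3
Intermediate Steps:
A = 6 (A = 1 + 5 = 6)
m(r) = 46/3 (m(r) = -2/3 + (-2 + 6)**2 = -2/3 + 4**2 = -2/3 + 16 = 46/3)
m(1/(-89 + 168)) - 1*(-1131) = 46/3 - 1*(-1131) = 46/3 + 1131 = 3439/3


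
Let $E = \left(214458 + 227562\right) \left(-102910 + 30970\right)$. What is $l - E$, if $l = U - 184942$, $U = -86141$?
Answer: $31798647717$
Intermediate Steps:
$l = -271083$ ($l = -86141 - 184942 = -271083$)
$E = -31798918800$ ($E = 442020 \left(-71940\right) = -31798918800$)
$l - E = -271083 - -31798918800 = -271083 + 31798918800 = 31798647717$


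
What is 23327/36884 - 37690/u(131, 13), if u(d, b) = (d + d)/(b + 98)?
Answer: -77150710943/4831804 ≈ -15967.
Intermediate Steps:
u(d, b) = 2*d/(98 + b) (u(d, b) = (2*d)/(98 + b) = 2*d/(98 + b))
23327/36884 - 37690/u(131, 13) = 23327/36884 - 37690/(2*131/(98 + 13)) = 23327*(1/36884) - 37690/(2*131/111) = 23327/36884 - 37690/(2*131*(1/111)) = 23327/36884 - 37690/262/111 = 23327/36884 - 37690*111/262 = 23327/36884 - 2091795/131 = -77150710943/4831804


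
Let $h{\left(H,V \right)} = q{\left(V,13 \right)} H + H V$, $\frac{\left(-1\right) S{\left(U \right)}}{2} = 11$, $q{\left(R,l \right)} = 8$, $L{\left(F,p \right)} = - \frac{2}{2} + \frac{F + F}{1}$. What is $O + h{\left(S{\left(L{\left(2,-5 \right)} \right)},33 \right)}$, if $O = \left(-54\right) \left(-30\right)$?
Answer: $718$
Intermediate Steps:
$L{\left(F,p \right)} = -1 + 2 F$ ($L{\left(F,p \right)} = \left(-2\right) \frac{1}{2} + 2 F 1 = -1 + 2 F$)
$S{\left(U \right)} = -22$ ($S{\left(U \right)} = \left(-2\right) 11 = -22$)
$h{\left(H,V \right)} = 8 H + H V$
$O = 1620$
$O + h{\left(S{\left(L{\left(2,-5 \right)} \right)},33 \right)} = 1620 - 22 \left(8 + 33\right) = 1620 - 902 = 718$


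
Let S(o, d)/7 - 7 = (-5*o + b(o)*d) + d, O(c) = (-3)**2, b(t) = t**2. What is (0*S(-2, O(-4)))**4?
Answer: 0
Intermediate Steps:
O(c) = 9
S(o, d) = 49 - 35*o + 7*d + 7*d*o**2 (S(o, d) = 49 + 7*((-5*o + o**2*d) + d) = 49 + 7*((-5*o + d*o**2) + d) = 49 + 7*(d - 5*o + d*o**2) = 49 + (-35*o + 7*d + 7*d*o**2) = 49 - 35*o + 7*d + 7*d*o**2)
(0*S(-2, O(-4)))**4 = (0*(49 - 35*(-2) + 7*9 + 7*9*(-2)**2))**4 = (0*(49 + 70 + 63 + 7*9*4))**4 = (0*(49 + 70 + 63 + 252))**4 = (0*434)**4 = 0**4 = 0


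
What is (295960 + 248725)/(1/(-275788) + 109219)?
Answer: 150217586780/30121289571 ≈ 4.9871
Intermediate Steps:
(295960 + 248725)/(1/(-275788) + 109219) = 544685/(-1/275788 + 109219) = 544685/(30121289571/275788) = 544685*(275788/30121289571) = 150217586780/30121289571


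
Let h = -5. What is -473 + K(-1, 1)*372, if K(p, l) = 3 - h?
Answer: 2503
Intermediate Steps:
K(p, l) = 8 (K(p, l) = 3 - 1*(-5) = 3 + 5 = 8)
-473 + K(-1, 1)*372 = -473 + 8*372 = -473 + 2976 = 2503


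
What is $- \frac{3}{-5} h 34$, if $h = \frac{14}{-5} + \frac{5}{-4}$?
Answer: $- \frac{4131}{50} \approx -82.62$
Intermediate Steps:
$h = - \frac{81}{20}$ ($h = 14 \left(- \frac{1}{5}\right) + 5 \left(- \frac{1}{4}\right) = - \frac{14}{5} - \frac{5}{4} = - \frac{81}{20} \approx -4.05$)
$- \frac{3}{-5} h 34 = - \frac{3}{-5} \left(- \frac{81}{20}\right) 34 = \left(-3\right) \left(- \frac{1}{5}\right) \left(- \frac{81}{20}\right) 34 = \frac{3}{5} \left(- \frac{81}{20}\right) 34 = \left(- \frac{243}{100}\right) 34 = - \frac{4131}{50}$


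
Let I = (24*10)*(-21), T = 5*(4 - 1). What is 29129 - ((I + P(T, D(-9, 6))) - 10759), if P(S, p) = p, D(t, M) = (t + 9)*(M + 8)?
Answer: 44928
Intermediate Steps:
D(t, M) = (8 + M)*(9 + t) (D(t, M) = (9 + t)*(8 + M) = (8 + M)*(9 + t))
T = 15 (T = 5*3 = 15)
I = -5040 (I = 240*(-21) = -5040)
29129 - ((I + P(T, D(-9, 6))) - 10759) = 29129 - ((-5040 + (72 + 8*(-9) + 9*6 + 6*(-9))) - 10759) = 29129 - ((-5040 + (72 - 72 + 54 - 54)) - 10759) = 29129 - ((-5040 + 0) - 10759) = 29129 - (-5040 - 10759) = 29129 - 1*(-15799) = 29129 + 15799 = 44928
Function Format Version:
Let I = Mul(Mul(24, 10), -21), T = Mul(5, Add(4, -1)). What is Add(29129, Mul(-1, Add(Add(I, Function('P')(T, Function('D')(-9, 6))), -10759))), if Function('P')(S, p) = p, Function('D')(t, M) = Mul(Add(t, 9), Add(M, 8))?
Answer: 44928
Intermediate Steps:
Function('D')(t, M) = Mul(Add(8, M), Add(9, t)) (Function('D')(t, M) = Mul(Add(9, t), Add(8, M)) = Mul(Add(8, M), Add(9, t)))
T = 15 (T = Mul(5, 3) = 15)
I = -5040 (I = Mul(240, -21) = -5040)
Add(29129, Mul(-1, Add(Add(I, Function('P')(T, Function('D')(-9, 6))), -10759))) = Add(29129, Mul(-1, Add(Add(-5040, Add(72, Mul(8, -9), Mul(9, 6), Mul(6, -9))), -10759))) = Add(29129, Mul(-1, Add(Add(-5040, Add(72, -72, 54, -54)), -10759))) = Add(29129, Mul(-1, Add(Add(-5040, 0), -10759))) = Add(29129, Mul(-1, Add(-5040, -10759))) = Add(29129, Mul(-1, -15799)) = Add(29129, 15799) = 44928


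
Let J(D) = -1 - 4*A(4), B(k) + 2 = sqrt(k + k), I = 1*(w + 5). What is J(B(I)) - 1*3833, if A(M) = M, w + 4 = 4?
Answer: -3850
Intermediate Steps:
w = 0 (w = -4 + 4 = 0)
I = 5 (I = 1*(0 + 5) = 1*5 = 5)
B(k) = -2 + sqrt(2)*sqrt(k) (B(k) = -2 + sqrt(k + k) = -2 + sqrt(2*k) = -2 + sqrt(2)*sqrt(k))
J(D) = -17 (J(D) = -1 - 4*4 = -1 - 16 = -17)
J(B(I)) - 1*3833 = -17 - 1*3833 = -17 - 3833 = -3850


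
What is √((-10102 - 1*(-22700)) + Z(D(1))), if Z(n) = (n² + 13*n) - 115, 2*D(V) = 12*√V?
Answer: √12597 ≈ 112.24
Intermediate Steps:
D(V) = 6*√V (D(V) = (12*√V)/2 = 6*√V)
Z(n) = -115 + n² + 13*n
√((-10102 - 1*(-22700)) + Z(D(1))) = √((-10102 - 1*(-22700)) + (-115 + (6*√1)² + 13*(6*√1))) = √((-10102 + 22700) + (-115 + (6*1)² + 13*(6*1))) = √(12598 + (-115 + 6² + 13*6)) = √(12598 + (-115 + 36 + 78)) = √(12598 - 1) = √12597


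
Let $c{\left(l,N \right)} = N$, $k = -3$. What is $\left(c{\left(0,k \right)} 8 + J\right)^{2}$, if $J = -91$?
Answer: $13225$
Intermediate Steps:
$\left(c{\left(0,k \right)} 8 + J\right)^{2} = \left(\left(-3\right) 8 - 91\right)^{2} = \left(-24 - 91\right)^{2} = \left(-115\right)^{2} = 13225$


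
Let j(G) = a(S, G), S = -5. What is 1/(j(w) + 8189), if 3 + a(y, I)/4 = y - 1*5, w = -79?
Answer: 1/8137 ≈ 0.00012290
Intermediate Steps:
a(y, I) = -32 + 4*y (a(y, I) = -12 + 4*(y - 1*5) = -12 + 4*(y - 5) = -12 + 4*(-5 + y) = -12 + (-20 + 4*y) = -32 + 4*y)
j(G) = -52 (j(G) = -32 + 4*(-5) = -32 - 20 = -52)
1/(j(w) + 8189) = 1/(-52 + 8189) = 1/8137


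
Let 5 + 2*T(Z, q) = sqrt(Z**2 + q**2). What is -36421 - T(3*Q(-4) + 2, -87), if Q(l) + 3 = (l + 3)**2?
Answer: -72837/2 - sqrt(7585)/2 ≈ -36462.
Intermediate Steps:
Q(l) = -3 + (3 + l)**2 (Q(l) = -3 + (l + 3)**2 = -3 + (3 + l)**2)
T(Z, q) = -5/2 + sqrt(Z**2 + q**2)/2
-36421 - T(3*Q(-4) + 2, -87) = -36421 - (-5/2 + sqrt((3*(-3 + (3 - 4)**2) + 2)**2 + (-87)**2)/2) = -36421 - (-5/2 + sqrt((3*(-3 + (-1)**2) + 2)**2 + 7569)/2) = -36421 - (-5/2 + sqrt((3*(-3 + 1) + 2)**2 + 7569)/2) = -36421 - (-5/2 + sqrt((3*(-2) + 2)**2 + 7569)/2) = -36421 - (-5/2 + sqrt((-6 + 2)**2 + 7569)/2) = -36421 - (-5/2 + sqrt((-4)**2 + 7569)/2) = -36421 - (-5/2 + sqrt(16 + 7569)/2) = -36421 - (-5/2 + sqrt(7585)/2) = -36421 + (5/2 - sqrt(7585)/2) = -72837/2 - sqrt(7585)/2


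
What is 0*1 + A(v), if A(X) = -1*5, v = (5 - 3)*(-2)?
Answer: -5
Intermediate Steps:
v = -4 (v = 2*(-2) = -4)
A(X) = -5
0*1 + A(v) = 0*1 - 5 = 0 - 5 = -5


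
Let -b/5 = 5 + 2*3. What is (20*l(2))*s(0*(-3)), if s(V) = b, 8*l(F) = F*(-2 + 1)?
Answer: 275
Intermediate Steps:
b = -55 (b = -5*(5 + 2*3) = -5*(5 + 6) = -5*11 = -55)
l(F) = -F/8 (l(F) = (F*(-2 + 1))/8 = (F*(-1))/8 = (-F)/8 = -F/8)
s(V) = -55
(20*l(2))*s(0*(-3)) = (20*(-⅛*2))*(-55) = (20*(-¼))*(-55) = -5*(-55) = 275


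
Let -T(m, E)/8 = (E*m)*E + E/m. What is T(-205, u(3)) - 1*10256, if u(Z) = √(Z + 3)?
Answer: -416 + 8*√6/205 ≈ -415.90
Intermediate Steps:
u(Z) = √(3 + Z)
T(m, E) = -8*E/m - 8*m*E² (T(m, E) = -8*((E*m)*E + E/m) = -8*(m*E² + E/m) = -8*(E/m + m*E²) = -8*E/m - 8*m*E²)
T(-205, u(3)) - 1*10256 = -8*√(3 + 3)*(1 + √(3 + 3)*(-205)²)/(-205) - 1*10256 = -8*√6*(-1/205)*(1 + √6*42025) - 10256 = -8*√6*(-1/205)*(1 + 42025*√6) - 10256 = 8*√6*(1 + 42025*√6)/205 - 10256 = -10256 + 8*√6*(1 + 42025*√6)/205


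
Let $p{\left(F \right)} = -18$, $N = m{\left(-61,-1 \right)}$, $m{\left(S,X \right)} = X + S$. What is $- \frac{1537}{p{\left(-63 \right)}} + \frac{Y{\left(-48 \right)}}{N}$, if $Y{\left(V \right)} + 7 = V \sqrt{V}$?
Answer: $\frac{23855}{279} + \frac{96 i \sqrt{3}}{31} \approx 85.502 + 5.3638 i$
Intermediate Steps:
$m{\left(S,X \right)} = S + X$
$Y{\left(V \right)} = -7 + V^{\frac{3}{2}}$ ($Y{\left(V \right)} = -7 + V \sqrt{V} = -7 + V^{\frac{3}{2}}$)
$N = -62$ ($N = -61 - 1 = -62$)
$- \frac{1537}{p{\left(-63 \right)}} + \frac{Y{\left(-48 \right)}}{N} = - \frac{1537}{-18} + \frac{-7 + \left(-48\right)^{\frac{3}{2}}}{-62} = \left(-1537\right) \left(- \frac{1}{18}\right) + \left(-7 - 192 i \sqrt{3}\right) \left(- \frac{1}{62}\right) = \frac{1537}{18} + \left(\frac{7}{62} + \frac{96 i \sqrt{3}}{31}\right) = \frac{23855}{279} + \frac{96 i \sqrt{3}}{31}$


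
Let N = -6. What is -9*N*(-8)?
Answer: -432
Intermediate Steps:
-9*N*(-8) = -9*(-6)*(-8) = 54*(-8) = -432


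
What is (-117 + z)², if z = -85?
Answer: 40804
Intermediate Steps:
(-117 + z)² = (-117 - 85)² = (-202)² = 40804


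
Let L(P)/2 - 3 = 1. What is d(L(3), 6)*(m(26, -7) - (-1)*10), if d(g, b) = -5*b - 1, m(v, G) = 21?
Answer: -961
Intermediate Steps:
L(P) = 8 (L(P) = 6 + 2*1 = 6 + 2 = 8)
d(g, b) = -1 - 5*b
d(L(3), 6)*(m(26, -7) - (-1)*10) = (-1 - 5*6)*(21 - (-1)*10) = (-1 - 30)*(21 - 1*(-10)) = -31*(21 + 10) = -31*31 = -961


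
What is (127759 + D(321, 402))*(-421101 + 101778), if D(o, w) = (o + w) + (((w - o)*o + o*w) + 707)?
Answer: -90761814936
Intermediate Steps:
D(o, w) = 707 + o + w + o*w + o*(w - o) (D(o, w) = (o + w) + ((o*(w - o) + o*w) + 707) = (o + w) + ((o*w + o*(w - o)) + 707) = (o + w) + (707 + o*w + o*(w - o)) = 707 + o + w + o*w + o*(w - o))
(127759 + D(321, 402))*(-421101 + 101778) = (127759 + (707 + 321 + 402 - 1*321² + 2*321*402))*(-421101 + 101778) = (127759 + (707 + 321 + 402 - 1*103041 + 258084))*(-319323) = (127759 + (707 + 321 + 402 - 103041 + 258084))*(-319323) = (127759 + 156473)*(-319323) = 284232*(-319323) = -90761814936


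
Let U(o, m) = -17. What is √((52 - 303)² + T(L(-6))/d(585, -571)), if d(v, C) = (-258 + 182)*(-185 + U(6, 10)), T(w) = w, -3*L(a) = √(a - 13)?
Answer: √(33408723680784 - 11514*I*√19)/23028 ≈ 251.0 - 1.8853e-7*I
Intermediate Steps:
L(a) = -√(-13 + a)/3 (L(a) = -√(a - 13)/3 = -√(-13 + a)/3)
d(v, C) = 15352 (d(v, C) = (-258 + 182)*(-185 - 17) = -76*(-202) = 15352)
√((52 - 303)² + T(L(-6))/d(585, -571)) = √((52 - 303)² - √(-13 - 6)/3/15352) = √((-251)² - I*√19/3*(1/15352)) = √(63001 - I*√19/3*(1/15352)) = √(63001 - I*√19/46056)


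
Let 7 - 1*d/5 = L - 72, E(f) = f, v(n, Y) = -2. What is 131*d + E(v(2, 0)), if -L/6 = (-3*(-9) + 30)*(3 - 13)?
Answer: -2188357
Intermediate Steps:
L = 3420 (L = -6*(-3*(-9) + 30)*(3 - 13) = -6*(27 + 30)*(-10) = -342*(-10) = -6*(-570) = 3420)
d = -16705 (d = 35 - 5*(3420 - 72) = 35 - 5*3348 = 35 - 16740 = -16705)
131*d + E(v(2, 0)) = 131*(-16705) - 2 = -2188355 - 2 = -2188357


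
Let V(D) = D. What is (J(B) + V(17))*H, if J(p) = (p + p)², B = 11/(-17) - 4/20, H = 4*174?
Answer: 99918456/7225 ≈ 13830.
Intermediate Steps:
H = 696
B = -72/85 (B = 11*(-1/17) - 4*1/20 = -11/17 - ⅕ = -72/85 ≈ -0.84706)
J(p) = 4*p² (J(p) = (2*p)² = 4*p²)
(J(B) + V(17))*H = (4*(-72/85)² + 17)*696 = (4*(5184/7225) + 17)*696 = (20736/7225 + 17)*696 = (143561/7225)*696 = 99918456/7225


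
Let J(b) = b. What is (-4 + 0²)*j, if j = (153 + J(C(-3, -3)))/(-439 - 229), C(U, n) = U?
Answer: 150/167 ≈ 0.89820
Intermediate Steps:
j = -75/334 (j = (153 - 3)/(-439 - 229) = 150/(-668) = 150*(-1/668) = -75/334 ≈ -0.22455)
(-4 + 0²)*j = (-4 + 0²)*(-75/334) = (-4 + 0)*(-75/334) = -4*(-75/334) = 150/167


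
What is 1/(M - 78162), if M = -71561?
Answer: -1/149723 ≈ -6.6790e-6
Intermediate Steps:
1/(M - 78162) = 1/(-71561 - 78162) = 1/(-149723) = -1/149723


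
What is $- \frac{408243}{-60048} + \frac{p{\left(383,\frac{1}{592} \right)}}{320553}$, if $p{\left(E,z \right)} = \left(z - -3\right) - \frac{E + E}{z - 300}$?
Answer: $\frac{14320671828491}{2106406013139} \approx 6.7986$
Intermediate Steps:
$p{\left(E,z \right)} = 3 + z - \frac{2 E}{-300 + z}$ ($p{\left(E,z \right)} = \left(z + 3\right) - \frac{2 E}{-300 + z} = \left(3 + z\right) - \frac{2 E}{-300 + z} = 3 + z - \frac{2 E}{-300 + z}$)
$- \frac{408243}{-60048} + \frac{p{\left(383,\frac{1}{592} \right)}}{320553} = - \frac{408243}{-60048} + \frac{\frac{1}{-300 + \frac{1}{592}} \left(-900 + \left(\frac{1}{592}\right)^{2} - \frac{297}{592} - 766\right)}{320553} = \left(-408243\right) \left(- \frac{1}{60048}\right) + \frac{-900 + \left(\frac{1}{592}\right)^{2} - \frac{297}{592} - 766}{-300 + \frac{1}{592}} \cdot \frac{1}{320553} = \frac{979}{144} + \frac{-900 + \frac{1}{350464} - \frac{297}{592} - 766}{- \frac{177599}{592}} \cdot \frac{1}{320553} = \frac{979}{144} + \left(- \frac{592}{177599}\right) \left(- \frac{584048847}{350464}\right) \frac{1}{320553} = \frac{979}{144} + \frac{584048847}{105138608} \cdot \frac{1}{320553} = \frac{979}{144} + \frac{194682949}{11234165403408} = \frac{14320671828491}{2106406013139}$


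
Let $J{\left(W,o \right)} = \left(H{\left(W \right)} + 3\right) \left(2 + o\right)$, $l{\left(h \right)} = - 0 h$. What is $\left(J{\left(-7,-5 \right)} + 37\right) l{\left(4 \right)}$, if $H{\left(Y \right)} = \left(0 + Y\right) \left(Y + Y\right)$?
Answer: $0$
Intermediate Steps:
$l{\left(h \right)} = 0$ ($l{\left(h \right)} = \left(-1\right) 0 = 0$)
$H{\left(Y \right)} = 2 Y^{2}$ ($H{\left(Y \right)} = Y 2 Y = 2 Y^{2}$)
$J{\left(W,o \right)} = \left(2 + o\right) \left(3 + 2 W^{2}\right)$ ($J{\left(W,o \right)} = \left(2 W^{2} + 3\right) \left(2 + o\right) = \left(3 + 2 W^{2}\right) \left(2 + o\right) = \left(2 + o\right) \left(3 + 2 W^{2}\right)$)
$\left(J{\left(-7,-5 \right)} + 37\right) l{\left(4 \right)} = \left(\left(6 + 3 \left(-5\right) + 4 \left(-7\right)^{2} + 2 \left(-5\right) \left(-7\right)^{2}\right) + 37\right) 0 = \left(\left(6 - 15 + 4 \cdot 49 + 2 \left(-5\right) 49\right) + 37\right) 0 = \left(\left(6 - 15 + 196 - 490\right) + 37\right) 0 = \left(-303 + 37\right) 0 = \left(-266\right) 0 = 0$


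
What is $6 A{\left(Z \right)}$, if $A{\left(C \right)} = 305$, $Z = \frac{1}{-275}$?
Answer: $1830$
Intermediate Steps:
$Z = - \frac{1}{275} \approx -0.0036364$
$6 A{\left(Z \right)} = 6 \cdot 305 = 1830$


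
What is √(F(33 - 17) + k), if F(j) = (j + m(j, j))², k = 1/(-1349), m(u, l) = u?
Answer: 5*√74538995/1349 ≈ 32.000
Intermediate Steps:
k = -1/1349 ≈ -0.00074129
F(j) = 4*j² (F(j) = (j + j)² = (2*j)² = 4*j²)
√(F(33 - 17) + k) = √(4*(33 - 17)² - 1/1349) = √(4*16² - 1/1349) = √(4*256 - 1/1349) = √(1024 - 1/1349) = √(1381375/1349) = 5*√74538995/1349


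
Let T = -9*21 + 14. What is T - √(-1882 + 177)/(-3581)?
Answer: -175 + I*√1705/3581 ≈ -175.0 + 0.011531*I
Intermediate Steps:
T = -175 (T = -189 + 14 = -175)
T - √(-1882 + 177)/(-3581) = -175 - √(-1882 + 177)/(-3581) = -175 - √(-1705)*(-1)/3581 = -175 - I*√1705*(-1)/3581 = -175 - (-1)*I*√1705/3581 = -175 + I*√1705/3581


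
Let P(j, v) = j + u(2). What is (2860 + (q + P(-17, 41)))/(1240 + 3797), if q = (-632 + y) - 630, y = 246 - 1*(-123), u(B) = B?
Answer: 1952/5037 ≈ 0.38753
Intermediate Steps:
y = 369 (y = 246 + 123 = 369)
P(j, v) = 2 + j (P(j, v) = j + 2 = 2 + j)
q = -893 (q = (-632 + 369) - 630 = -263 - 630 = -893)
(2860 + (q + P(-17, 41)))/(1240 + 3797) = (2860 + (-893 + (2 - 17)))/(1240 + 3797) = (2860 + (-893 - 15))/5037 = (2860 - 908)*(1/5037) = 1952*(1/5037) = 1952/5037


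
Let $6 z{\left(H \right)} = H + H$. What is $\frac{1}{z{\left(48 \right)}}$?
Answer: $\frac{1}{16} \approx 0.0625$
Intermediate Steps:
$z{\left(H \right)} = \frac{H}{3}$ ($z{\left(H \right)} = \frac{H + H}{6} = \frac{2 H}{6} = \frac{H}{3}$)
$\frac{1}{z{\left(48 \right)}} = \frac{1}{\frac{1}{3} \cdot 48} = \frac{1}{16}$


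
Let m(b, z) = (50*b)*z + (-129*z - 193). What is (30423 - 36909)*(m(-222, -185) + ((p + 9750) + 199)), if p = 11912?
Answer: -13614328038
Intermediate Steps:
m(b, z) = -193 - 129*z + 50*b*z (m(b, z) = 50*b*z + (-193 - 129*z) = -193 - 129*z + 50*b*z)
(30423 - 36909)*(m(-222, -185) + ((p + 9750) + 199)) = (30423 - 36909)*((-193 - 129*(-185) + 50*(-222)*(-185)) + ((11912 + 9750) + 199)) = -6486*((-193 + 23865 + 2053500) + (21662 + 199)) = -6486*(2077172 + 21861) = -6486*2099033 = -13614328038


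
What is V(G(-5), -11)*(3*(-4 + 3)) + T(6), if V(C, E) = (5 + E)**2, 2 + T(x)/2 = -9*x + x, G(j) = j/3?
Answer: -208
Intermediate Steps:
G(j) = j/3 (G(j) = j*(1/3) = j/3)
T(x) = -4 - 16*x (T(x) = -4 + 2*(-9*x + x) = -4 + 2*(-8*x) = -4 - 16*x)
V(G(-5), -11)*(3*(-4 + 3)) + T(6) = (5 - 11)**2*(3*(-4 + 3)) + (-4 - 16*6) = (-6)**2*(3*(-1)) + (-4 - 96) = 36*(-3) - 100 = -108 - 100 = -208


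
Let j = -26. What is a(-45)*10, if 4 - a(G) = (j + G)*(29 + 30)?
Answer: 41930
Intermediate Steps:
a(G) = 1538 - 59*G (a(G) = 4 - (-26 + G)*(29 + 30) = 4 - (-26 + G)*59 = 4 - (-1534 + 59*G) = 4 + (1534 - 59*G) = 1538 - 59*G)
a(-45)*10 = (1538 - 59*(-45))*10 = (1538 + 2655)*10 = 4193*10 = 41930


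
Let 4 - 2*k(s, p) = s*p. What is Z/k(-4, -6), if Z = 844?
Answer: -422/5 ≈ -84.400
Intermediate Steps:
k(s, p) = 2 - p*s/2 (k(s, p) = 2 - s*p/2 = 2 - p*s/2)
Z/k(-4, -6) = 844/(2 - 1/2*(-6)*(-4)) = 844/(2 - 12) = 844/(-10) = 844*(-1/10) = -422/5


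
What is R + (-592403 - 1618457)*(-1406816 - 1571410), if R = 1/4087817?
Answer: 26915988769409292121/4087817 ≈ 6.5844e+12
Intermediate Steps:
R = 1/4087817 ≈ 2.4463e-7
R + (-592403 - 1618457)*(-1406816 - 1571410) = 1/4087817 + (-592403 - 1618457)*(-1406816 - 1571410) = 1/4087817 - 2210860*(-2978226) = 1/4087817 + 6584440734360 = 26915988769409292121/4087817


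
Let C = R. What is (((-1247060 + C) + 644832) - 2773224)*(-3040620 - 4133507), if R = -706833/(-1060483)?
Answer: 25680567829321115341/1060483 ≈ 2.4216e+13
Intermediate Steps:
R = 706833/1060483 (R = -706833*(-1/1060483) = 706833/1060483 ≈ 0.66652)
C = 706833/1060483 ≈ 0.66652
(((-1247060 + C) + 644832) - 2773224)*(-3040620 - 4133507) = (((-1247060 + 706833/1060483) + 644832) - 2773224)*(-3040620 - 4133507) = ((-1322485223147/1060483 + 644832) - 2773224)*(-7174127) = (-638651849291/1060483 - 2773224)*(-7174127) = -3579608756483/1060483*(-7174127) = 25680567829321115341/1060483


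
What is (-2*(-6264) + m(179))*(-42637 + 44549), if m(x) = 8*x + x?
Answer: 27033768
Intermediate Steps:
m(x) = 9*x
(-2*(-6264) + m(179))*(-42637 + 44549) = (-2*(-6264) + 9*179)*(-42637 + 44549) = (12528 + 1611)*1912 = 14139*1912 = 27033768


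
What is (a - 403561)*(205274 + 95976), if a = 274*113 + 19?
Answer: -112239725000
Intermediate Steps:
a = 30981 (a = 30962 + 19 = 30981)
(a - 403561)*(205274 + 95976) = (30981 - 403561)*(205274 + 95976) = -372580*301250 = -112239725000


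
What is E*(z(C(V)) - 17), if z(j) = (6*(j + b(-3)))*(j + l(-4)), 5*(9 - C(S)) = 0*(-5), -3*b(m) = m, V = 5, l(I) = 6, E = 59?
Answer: 52097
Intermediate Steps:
b(m) = -m/3
C(S) = 9 (C(S) = 9 - 0*(-5) = 9 - ⅕*0 = 9 + 0 = 9)
z(j) = (6 + j)*(6 + 6*j) (z(j) = (6*(j - ⅓*(-3)))*(j + 6) = (6*(j + 1))*(6 + j) = (6*(1 + j))*(6 + j) = (6 + 6*j)*(6 + j) = (6 + j)*(6 + 6*j))
E*(z(C(V)) - 17) = 59*((36 + 6*9² + 42*9) - 17) = 59*((36 + 6*81 + 378) - 17) = 59*((36 + 486 + 378) - 17) = 59*(900 - 17) = 59*883 = 52097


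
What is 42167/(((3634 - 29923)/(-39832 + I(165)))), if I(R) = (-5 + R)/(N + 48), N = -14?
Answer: 9516585896/148971 ≈ 63882.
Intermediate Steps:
I(R) = -5/34 + R/34 (I(R) = (-5 + R)/(-14 + 48) = (-5 + R)/34 = (-5 + R)*(1/34) = -5/34 + R/34)
42167/(((3634 - 29923)/(-39832 + I(165)))) = 42167/(((3634 - 29923)/(-39832 + (-5/34 + (1/34)*165)))) = 42167/((-26289/(-39832 + (-5/34 + 165/34)))) = 42167/((-26289/(-39832 + 80/17))) = 42167/((-26289/(-677064/17))) = 42167/((-26289*(-17/677064))) = 42167/(148971/225688) = 42167*(225688/148971) = 9516585896/148971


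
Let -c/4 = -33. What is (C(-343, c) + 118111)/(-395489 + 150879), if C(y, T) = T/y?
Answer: -40511941/83901230 ≈ -0.48285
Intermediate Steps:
c = 132 (c = -4*(-33) = 132)
(C(-343, c) + 118111)/(-395489 + 150879) = (132/(-343) + 118111)/(-395489 + 150879) = (132*(-1/343) + 118111)/(-244610) = (-132/343 + 118111)*(-1/244610) = (40511941/343)*(-1/244610) = -40511941/83901230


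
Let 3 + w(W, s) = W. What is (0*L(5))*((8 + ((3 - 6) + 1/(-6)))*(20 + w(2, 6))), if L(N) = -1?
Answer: 0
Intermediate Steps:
w(W, s) = -3 + W
(0*L(5))*((8 + ((3 - 6) + 1/(-6)))*(20 + w(2, 6))) = (0*(-1))*((8 + ((3 - 6) + 1/(-6)))*(20 + (-3 + 2))) = 0*((8 + (-3 - ⅙))*(20 - 1)) = 0*((8 - 19/6)*19) = 0*((29/6)*19) = 0*(551/6) = 0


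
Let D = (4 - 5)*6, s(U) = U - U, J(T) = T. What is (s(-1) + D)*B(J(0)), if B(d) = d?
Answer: 0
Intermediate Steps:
s(U) = 0
D = -6 (D = -1*6 = -6)
(s(-1) + D)*B(J(0)) = (0 - 6)*0 = -6*0 = 0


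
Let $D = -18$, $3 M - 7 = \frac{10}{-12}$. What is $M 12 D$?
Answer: $-444$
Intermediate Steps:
$M = \frac{37}{18}$ ($M = \frac{7}{3} + \frac{10 \frac{1}{-12}}{3} = \frac{7}{3} + \frac{10 \left(- \frac{1}{12}\right)}{3} = \frac{7}{3} + \frac{1}{3} \left(- \frac{5}{6}\right) = \frac{7}{3} - \frac{5}{18} = \frac{37}{18} \approx 2.0556$)
$M 12 D = \frac{37}{18} \cdot 12 \left(-18\right) = \frac{74}{3} \left(-18\right) = -444$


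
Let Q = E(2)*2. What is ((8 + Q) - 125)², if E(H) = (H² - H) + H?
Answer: 11881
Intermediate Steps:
E(H) = H²
Q = 8 (Q = 2²*2 = 4*2 = 8)
((8 + Q) - 125)² = ((8 + 8) - 125)² = (16 - 125)² = (-109)² = 11881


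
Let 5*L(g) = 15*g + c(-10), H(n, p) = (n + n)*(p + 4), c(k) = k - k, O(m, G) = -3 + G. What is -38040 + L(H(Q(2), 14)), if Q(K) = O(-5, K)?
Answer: -38148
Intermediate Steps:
Q(K) = -3 + K
c(k) = 0
H(n, p) = 2*n*(4 + p) (H(n, p) = (2*n)*(4 + p) = 2*n*(4 + p))
L(g) = 3*g (L(g) = (15*g + 0)/5 = (15*g)/5 = 3*g)
-38040 + L(H(Q(2), 14)) = -38040 + 3*(2*(-3 + 2)*(4 + 14)) = -38040 + 3*(2*(-1)*18) = -38040 + 3*(-36) = -38040 - 108 = -38148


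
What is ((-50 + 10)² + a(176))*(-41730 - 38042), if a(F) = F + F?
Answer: -155714944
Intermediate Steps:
a(F) = 2*F
((-50 + 10)² + a(176))*(-41730 - 38042) = ((-50 + 10)² + 2*176)*(-41730 - 38042) = ((-40)² + 352)*(-79772) = (1600 + 352)*(-79772) = 1952*(-79772) = -155714944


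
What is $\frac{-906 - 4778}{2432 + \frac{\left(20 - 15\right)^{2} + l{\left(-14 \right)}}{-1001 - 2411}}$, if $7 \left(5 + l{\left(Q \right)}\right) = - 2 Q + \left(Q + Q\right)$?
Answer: $- \frac{4848452}{2074491} \approx -2.3372$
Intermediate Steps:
$l{\left(Q \right)} = -5$ ($l{\left(Q \right)} = -5 + \frac{- 2 Q + \left(Q + Q\right)}{7} = -5 + \frac{- 2 Q + 2 Q}{7} = -5 + \frac{1}{7} \cdot 0 = -5 + 0 = -5$)
$\frac{-906 - 4778}{2432 + \frac{\left(20 - 15\right)^{2} + l{\left(-14 \right)}}{-1001 - 2411}} = \frac{-906 - 4778}{2432 + \frac{\left(20 - 15\right)^{2} - 5}{-1001 - 2411}} = - \frac{5684}{2432 + \frac{5^{2} - 5}{-3412}} = - \frac{5684}{2432 + \left(25 - 5\right) \left(- \frac{1}{3412}\right)} = - \frac{5684}{2432 + 20 \left(- \frac{1}{3412}\right)} = - \frac{5684}{2432 - \frac{5}{853}} = - \frac{5684}{\frac{2074491}{853}} = \left(-5684\right) \frac{853}{2074491} = - \frac{4848452}{2074491}$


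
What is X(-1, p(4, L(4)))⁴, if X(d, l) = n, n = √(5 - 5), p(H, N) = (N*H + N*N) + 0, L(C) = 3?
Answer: 0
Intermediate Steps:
p(H, N) = N² + H*N (p(H, N) = (H*N + N²) + 0 = (N² + H*N) + 0 = N² + H*N)
n = 0 (n = √0 = 0)
X(d, l) = 0
X(-1, p(4, L(4)))⁴ = 0⁴ = 0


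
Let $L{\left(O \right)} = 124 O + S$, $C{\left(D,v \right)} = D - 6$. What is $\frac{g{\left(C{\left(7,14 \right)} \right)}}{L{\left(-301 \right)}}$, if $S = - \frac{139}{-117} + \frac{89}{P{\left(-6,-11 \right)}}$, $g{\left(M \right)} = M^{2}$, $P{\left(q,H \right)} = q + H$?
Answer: $- \frac{1989}{74245486} \approx -2.6789 \cdot 10^{-5}$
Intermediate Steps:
$P{\left(q,H \right)} = H + q$
$C{\left(D,v \right)} = -6 + D$
$S = - \frac{8050}{1989}$ ($S = - \frac{139}{-117} + \frac{89}{-11 - 6} = \left(-139\right) \left(- \frac{1}{117}\right) + \frac{89}{-17} = \frac{139}{117} + 89 \left(- \frac{1}{17}\right) = \frac{139}{117} - \frac{89}{17} = - \frac{8050}{1989} \approx -4.0473$)
$L{\left(O \right)} = - \frac{8050}{1989} + 124 O$ ($L{\left(O \right)} = 124 O - \frac{8050}{1989} = - \frac{8050}{1989} + 124 O$)
$\frac{g{\left(C{\left(7,14 \right)} \right)}}{L{\left(-301 \right)}} = \frac{\left(-6 + 7\right)^{2}}{- \frac{8050}{1989} + 124 \left(-301\right)} = \frac{1^{2}}{- \frac{8050}{1989} - 37324} = 1 \frac{1}{- \frac{74245486}{1989}} = 1 \left(- \frac{1989}{74245486}\right) = - \frac{1989}{74245486}$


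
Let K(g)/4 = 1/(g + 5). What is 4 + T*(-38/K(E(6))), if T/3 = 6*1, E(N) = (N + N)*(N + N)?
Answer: -25475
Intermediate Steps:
E(N) = 4*N² (E(N) = (2*N)*(2*N) = 4*N²)
K(g) = 4/(5 + g) (K(g) = 4/(g + 5) = 4/(5 + g))
T = 18 (T = 3*(6*1) = 3*6 = 18)
4 + T*(-38/K(E(6))) = 4 + 18*(-38/(4/(5 + 4*6²))) = 4 + 18*(-38/(4/(5 + 4*36))) = 4 + 18*(-38/(4/(5 + 144))) = 4 + 18*(-38/(4/149)) = 4 + 18*(-38/(4*(1/149))) = 4 + 18*(-38/4/149) = 4 + 18*(-38*149/4) = 4 + 18*(-2831/2) = 4 - 25479 = -25475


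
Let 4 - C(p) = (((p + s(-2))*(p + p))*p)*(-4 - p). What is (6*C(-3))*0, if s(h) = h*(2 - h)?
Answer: 0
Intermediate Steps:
C(p) = 4 - 2*p²*(-8 + p)*(-4 - p) (C(p) = 4 - ((p - 2*(2 - 1*(-2)))*(p + p))*p*(-4 - p) = 4 - ((p - 2*(2 + 2))*(2*p))*p*(-4 - p) = 4 - ((p - 2*4)*(2*p))*p*(-4 - p) = 4 - ((p - 8)*(2*p))*p*(-4 - p) = 4 - ((-8 + p)*(2*p))*p*(-4 - p) = 4 - (2*p*(-8 + p))*p*(-4 - p) = 4 - 2*p²*(-8 + p)*(-4 - p))
(6*C(-3))*0 = (6*(4 - 64*(-3)² - 8*(-3)³ + 2*(-3)⁴))*0 = (6*(4 - 64*9 - 8*(-27) + 2*81))*0 = (6*(4 - 576 + 216 + 162))*0 = (6*(-194))*0 = -1164*0 = 0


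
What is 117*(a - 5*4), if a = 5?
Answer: -1755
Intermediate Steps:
117*(a - 5*4) = 117*(5 - 5*4) = 117*(5 - 20) = 117*(-15) = -1755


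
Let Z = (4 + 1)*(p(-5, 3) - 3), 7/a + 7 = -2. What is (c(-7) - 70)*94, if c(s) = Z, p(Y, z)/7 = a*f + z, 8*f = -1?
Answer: 79195/36 ≈ 2199.9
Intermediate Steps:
f = -⅛ (f = (⅛)*(-1) = -⅛ ≈ -0.12500)
a = -7/9 (a = 7/(-7 - 2) = 7/(-9) = 7*(-⅑) = -7/9 ≈ -0.77778)
p(Y, z) = 49/72 + 7*z (p(Y, z) = 7*(-7/9*(-⅛) + z) = 7*(7/72 + z) = 49/72 + 7*z)
Z = 6725/72 (Z = (4 + 1)*((49/72 + 7*3) - 3) = 5*((49/72 + 21) - 3) = 5*(1561/72 - 3) = 5*(1345/72) = 6725/72 ≈ 93.403)
c(s) = 6725/72
(c(-7) - 70)*94 = (6725/72 - 70)*94 = (1685/72)*94 = 79195/36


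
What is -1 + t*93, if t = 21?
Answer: 1952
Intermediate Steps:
-1 + t*93 = -1 + 21*93 = -1 + 1953 = 1952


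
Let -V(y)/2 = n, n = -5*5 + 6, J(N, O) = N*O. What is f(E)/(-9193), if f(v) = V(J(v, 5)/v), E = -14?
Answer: -38/9193 ≈ -0.0041336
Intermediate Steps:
n = -19 (n = -25 + 6 = -19)
V(y) = 38 (V(y) = -2*(-19) = 38)
f(v) = 38
f(E)/(-9193) = 38/(-9193) = 38*(-1/9193) = -38/9193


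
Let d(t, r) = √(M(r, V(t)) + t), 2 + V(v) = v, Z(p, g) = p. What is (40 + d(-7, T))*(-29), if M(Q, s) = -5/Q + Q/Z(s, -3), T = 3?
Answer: -1160 - 87*I ≈ -1160.0 - 87.0*I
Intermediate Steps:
V(v) = -2 + v
M(Q, s) = -5/Q + Q/s
d(t, r) = √(t - 5/r + r/(-2 + t)) (d(t, r) = √((-5/r + r/(-2 + t)) + t) = √(t - 5/r + r/(-2 + t)))
(40 + d(-7, T))*(-29) = (40 + √(-7 - 5/3 + 3/(-2 - 7)))*(-29) = (40 + √(-7 - 5*⅓ + 3/(-9)))*(-29) = (40 + √(-7 - 5/3 + 3*(-⅑)))*(-29) = (40 + √(-7 - 5/3 - ⅓))*(-29) = (40 + √(-9))*(-29) = (40 + 3*I)*(-29) = -1160 - 87*I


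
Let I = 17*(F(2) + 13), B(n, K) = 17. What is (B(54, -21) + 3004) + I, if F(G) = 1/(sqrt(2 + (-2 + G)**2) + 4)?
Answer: 22728/7 - 17*sqrt(2)/14 ≈ 3245.1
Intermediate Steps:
F(G) = 1/(4 + sqrt(2 + (-2 + G)**2))
I = 221 + 17/(4 + sqrt(2)) (I = 17*(1/(4 + sqrt(2 + (-2 + 2)**2)) + 13) = 17*(1/(4 + sqrt(2 + 0**2)) + 13) = 17*(1/(4 + sqrt(2 + 0)) + 13) = 17*(1/(4 + sqrt(2)) + 13) = 17*(13 + 1/(4 + sqrt(2))) = 221 + 17/(4 + sqrt(2)) ≈ 224.14)
(B(54, -21) + 3004) + I = (17 + 3004) + (1581/7 - 17*sqrt(2)/14) = 3021 + (1581/7 - 17*sqrt(2)/14) = 22728/7 - 17*sqrt(2)/14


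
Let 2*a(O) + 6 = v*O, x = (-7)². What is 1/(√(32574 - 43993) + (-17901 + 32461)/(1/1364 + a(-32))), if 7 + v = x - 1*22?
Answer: -8749669568640/2610873187007779 - 194102806041*I*√11419/2610873187007779 ≈ -0.0033512 - 0.0079444*I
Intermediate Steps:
x = 49
v = 20 (v = -7 + (49 - 1*22) = -7 + (49 - 22) = -7 + 27 = 20)
a(O) = -3 + 10*O (a(O) = -3 + (20*O)/2 = -3 + 10*O)
1/(√(32574 - 43993) + (-17901 + 32461)/(1/1364 + a(-32))) = 1/(√(32574 - 43993) + (-17901 + 32461)/(1/1364 + (-3 + 10*(-32)))) = 1/(√(-11419) + 14560/(1/1364 + (-3 - 320))) = 1/(I*√11419 + 14560/(1/1364 - 323)) = 1/(I*√11419 + 14560/(-440571/1364)) = 1/(I*√11419 + 14560*(-1364/440571)) = 1/(I*√11419 - 19859840/440571) = 1/(-19859840/440571 + I*√11419)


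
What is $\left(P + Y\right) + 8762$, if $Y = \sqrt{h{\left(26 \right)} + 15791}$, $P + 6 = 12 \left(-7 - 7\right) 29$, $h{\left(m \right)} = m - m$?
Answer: $3884 + \sqrt{15791} \approx 4009.7$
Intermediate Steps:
$h{\left(m \right)} = 0$
$P = -4878$ ($P = -6 + 12 \left(-7 - 7\right) 29 = -6 + 12 \left(-14\right) 29 = -6 - 4872 = -4878$)
$Y = \sqrt{15791}$ ($Y = \sqrt{0 + 15791} = \sqrt{15791} \approx 125.66$)
$\left(P + Y\right) + 8762 = \left(-4878 + \sqrt{15791}\right) + 8762 = 3884 + \sqrt{15791}$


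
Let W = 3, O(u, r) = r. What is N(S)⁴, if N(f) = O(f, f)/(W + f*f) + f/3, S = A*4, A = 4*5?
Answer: 68977537388171100160000/136150432783033761 ≈ 5.0663e+5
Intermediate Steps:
A = 20
S = 80 (S = 20*4 = 80)
N(f) = f/3 + f/(3 + f²) (N(f) = f/(3 + f*f) + f/3 = f/(3 + f²) + f*(⅓) = f/(3 + f²) + f/3 = f/3 + f/(3 + f²))
N(S)⁴ = ((⅓)*80*(6 + 80²)/(3 + 80²))⁴ = ((⅓)*80*(6 + 6400)/(3 + 6400))⁴ = ((⅓)*80*6406/6403)⁴ = ((⅓)*80*(1/6403)*6406)⁴ = (512480/19209)⁴ = 68977537388171100160000/136150432783033761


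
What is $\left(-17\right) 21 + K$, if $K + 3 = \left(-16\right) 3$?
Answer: $-408$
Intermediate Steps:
$K = -51$ ($K = -3 - 48 = -51$)
$\left(-17\right) 21 + K = \left(-17\right) 21 - 51 = -357 - 51 = -408$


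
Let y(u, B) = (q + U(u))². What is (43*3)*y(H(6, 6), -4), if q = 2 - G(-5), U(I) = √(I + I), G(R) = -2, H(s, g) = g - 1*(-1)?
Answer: 3870 + 1032*√14 ≈ 7731.4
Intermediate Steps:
H(s, g) = 1 + g (H(s, g) = g + 1 = 1 + g)
U(I) = √2*√I (U(I) = √(2*I) = √2*√I)
q = 4 (q = 2 - 1*(-2) = 2 + 2 = 4)
y(u, B) = (4 + √2*√u)²
(43*3)*y(H(6, 6), -4) = (43*3)*(4 + √2*√(1 + 6))² = 129*(4 + √2*√7)² = 129*(4 + √14)²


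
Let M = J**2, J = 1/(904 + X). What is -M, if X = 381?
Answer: -1/1651225 ≈ -6.0561e-7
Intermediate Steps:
J = 1/1285 (J = 1/(904 + 381) = 1/1285 ≈ 0.00077821)
M = 1/1651225 (M = (1/1285)**2 = 1/1651225 ≈ 6.0561e-7)
-M = -1*1/1651225 = -1/1651225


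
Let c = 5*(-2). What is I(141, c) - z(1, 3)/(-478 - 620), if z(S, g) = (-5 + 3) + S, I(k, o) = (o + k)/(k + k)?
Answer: 11963/25803 ≈ 0.46363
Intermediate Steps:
c = -10
I(k, o) = (k + o)/(2*k) (I(k, o) = (k + o)/((2*k)) = (k + o)*(1/(2*k)) = (k + o)/(2*k))
z(S, g) = -2 + S
I(141, c) - z(1, 3)/(-478 - 620) = (1/2)*(141 - 10)/141 - (-2 + 1)/(-478 - 620) = (1/2)*(1/141)*131 - (-1)/(-1098) = 131/282 - (-1)*(-1)/1098 = 131/282 - 1*1/1098 = 131/282 - 1/1098 = 11963/25803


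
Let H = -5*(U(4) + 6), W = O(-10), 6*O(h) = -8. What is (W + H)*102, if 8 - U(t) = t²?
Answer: 884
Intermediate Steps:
O(h) = -4/3 (O(h) = (⅙)*(-8) = -4/3)
W = -4/3 ≈ -1.3333
U(t) = 8 - t²
H = 10 (H = -5*((8 - 1*4²) + 6) = -5*((8 - 1*16) + 6) = -5*((8 - 16) + 6) = -5*(-8 + 6) = -5*(-2) = 10)
(W + H)*102 = (-4/3 + 10)*102 = (26/3)*102 = 884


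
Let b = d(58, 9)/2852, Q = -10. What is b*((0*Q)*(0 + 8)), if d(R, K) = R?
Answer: 0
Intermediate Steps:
b = 29/1426 (b = 58/2852 = 58*(1/2852) = 29/1426 ≈ 0.020337)
b*((0*Q)*(0 + 8)) = 29*((0*(-10))*(0 + 8))/1426 = 29*(0*8)/1426 = (29/1426)*0 = 0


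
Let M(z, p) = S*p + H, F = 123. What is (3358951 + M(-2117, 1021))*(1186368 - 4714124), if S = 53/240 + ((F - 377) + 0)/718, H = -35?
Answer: -255226540036402133/21540 ≈ -1.1849e+13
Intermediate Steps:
S = -11453/86160 (S = 53/240 + ((123 - 377) + 0)/718 = 53*(1/240) + (-254 + 0)*(1/718) = 53/240 - 254*1/718 = 53/240 - 127/359 = -11453/86160 ≈ -0.13293)
M(z, p) = -35 - 11453*p/86160 (M(z, p) = -11453*p/86160 - 35 = -35 - 11453*p/86160)
(3358951 + M(-2117, 1021))*(1186368 - 4714124) = (3358951 + (-35 - 11453/86160*1021))*(1186368 - 4714124) = (3358951 + (-35 - 11693513/86160))*(-3527756) = (3358951 - 14709113/86160)*(-3527756) = (289392509047/86160)*(-3527756) = -255226540036402133/21540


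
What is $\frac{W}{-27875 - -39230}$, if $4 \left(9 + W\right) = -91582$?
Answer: $- \frac{45809}{22710} \approx -2.0171$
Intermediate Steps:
$W = - \frac{45809}{2}$ ($W = -9 + \frac{1}{4} \left(-91582\right) = -9 - \frac{45791}{2} = - \frac{45809}{2} \approx -22905.0$)
$\frac{W}{-27875 - -39230} = - \frac{45809}{2 \left(-27875 - -39230\right)} = - \frac{45809}{2 \left(-27875 + 39230\right)} = - \frac{45809}{2 \cdot 11355} = \left(- \frac{45809}{2}\right) \frac{1}{11355} = - \frac{45809}{22710}$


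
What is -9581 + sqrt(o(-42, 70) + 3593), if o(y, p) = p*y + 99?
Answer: -9581 + 4*sqrt(47) ≈ -9553.6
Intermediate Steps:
o(y, p) = 99 + p*y
-9581 + sqrt(o(-42, 70) + 3593) = -9581 + sqrt((99 + 70*(-42)) + 3593) = -9581 + sqrt((99 - 2940) + 3593) = -9581 + sqrt(-2841 + 3593) = -9581 + sqrt(752) = -9581 + 4*sqrt(47)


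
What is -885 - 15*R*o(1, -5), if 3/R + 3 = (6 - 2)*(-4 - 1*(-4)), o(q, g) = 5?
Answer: -810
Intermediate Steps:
R = -1 (R = 3/(-3 + (6 - 2)*(-4 - 1*(-4))) = 3/(-3 + 4*(-4 + 4)) = 3/(-3 + 4*0) = 3/(-3 + 0) = 3/(-3) = 3*(-⅓) = -1)
-885 - 15*R*o(1, -5) = -885 - 15*(-1)*5 = -885 - (-15)*5 = -885 - 1*(-75) = -885 + 75 = -810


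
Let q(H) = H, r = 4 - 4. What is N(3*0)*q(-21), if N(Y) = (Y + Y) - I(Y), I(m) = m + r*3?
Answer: 0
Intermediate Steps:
r = 0
I(m) = m (I(m) = m + 0*3 = m + 0 = m)
N(Y) = Y (N(Y) = (Y + Y) - Y = 2*Y - Y = Y)
N(3*0)*q(-21) = (3*0)*(-21) = 0*(-21) = 0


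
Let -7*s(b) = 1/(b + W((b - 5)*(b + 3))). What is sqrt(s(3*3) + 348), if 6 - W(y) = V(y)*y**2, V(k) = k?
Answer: sqrt(208499458759347)/774039 ≈ 18.655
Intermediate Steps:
W(y) = 6 - y**3 (W(y) = 6 - y*y**2 = 6 - y**3)
s(b) = -1/(7*(6 + b - (-5 + b)**3*(3 + b)**3)) (s(b) = -1/(7*(b + (6 - ((b - 5)*(b + 3))**3))) = -1/(7*(b + (6 - ((-5 + b)*(3 + b))**3))) = -1/(7*(b + (6 - (-5 + b)**3*(3 + b)**3))) = -1/(7*(6 + b - (-5 + b)**3*(3 + b)**3)))
sqrt(s(3*3) + 348) = sqrt(-1/(42 + 7*(3*3) + 7*(15 - (3*3)**2 + 2*(3*3))**3) + 348) = sqrt(-1/(42 + 7*9 + 7*(15 - 1*9**2 + 2*9)**3) + 348) = sqrt(-1/(42 + 63 + 7*(15 - 1*81 + 18)**3) + 348) = sqrt(-1/(42 + 63 + 7*(15 - 81 + 18)**3) + 348) = sqrt(-1/(42 + 63 + 7*(-48)**3) + 348) = sqrt(-1/(42 + 63 + 7*(-110592)) + 348) = sqrt(-1/(42 + 63 - 774144) + 348) = sqrt(-1/(-774039) + 348) = sqrt(-1*(-1/774039) + 348) = sqrt(1/774039 + 348) = sqrt(269365573/774039) = sqrt(208499458759347)/774039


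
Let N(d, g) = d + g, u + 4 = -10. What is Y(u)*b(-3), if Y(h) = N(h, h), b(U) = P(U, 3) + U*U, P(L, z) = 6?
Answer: -420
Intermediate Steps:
u = -14 (u = -4 - 10 = -14)
b(U) = 6 + U² (b(U) = 6 + U*U = 6 + U²)
Y(h) = 2*h (Y(h) = h + h = 2*h)
Y(u)*b(-3) = (2*(-14))*(6 + (-3)²) = -28*(6 + 9) = -28*15 = -420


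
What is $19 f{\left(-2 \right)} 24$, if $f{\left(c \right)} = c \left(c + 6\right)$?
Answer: $-3648$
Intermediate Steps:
$f{\left(c \right)} = c \left(6 + c\right)$
$19 f{\left(-2 \right)} 24 = 19 \left(- 2 \left(6 - 2\right)\right) 24 = 19 \left(\left(-2\right) 4\right) 24 = 19 \left(-8\right) 24 = \left(-152\right) 24 = -3648$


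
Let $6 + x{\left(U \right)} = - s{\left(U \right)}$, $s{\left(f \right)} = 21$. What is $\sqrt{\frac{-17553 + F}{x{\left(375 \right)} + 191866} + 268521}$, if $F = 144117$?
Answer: $\frac{\sqrt{9882188341940037}}{191839} \approx 518.19$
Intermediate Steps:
$x{\left(U \right)} = -27$ ($x{\left(U \right)} = -6 - 21 = -27$)
$\sqrt{\frac{-17553 + F}{x{\left(375 \right)} + 191866} + 268521} = \sqrt{\frac{-17553 + 144117}{-27 + 191866} + 268521} = \sqrt{\frac{126564}{191839} + 268521} = \sqrt{\frac{51512926683}{191839}} = \frac{\sqrt{9882188341940037}}{191839}$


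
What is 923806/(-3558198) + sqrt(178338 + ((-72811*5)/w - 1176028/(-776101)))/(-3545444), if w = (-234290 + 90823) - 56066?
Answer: -461903/1779099 - sqrt(4276790489485802322322347489)/549039518998794852 ≈ -0.25975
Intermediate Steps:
w = -199533 (w = -143467 - 56066 = -199533)
923806/(-3558198) + sqrt(178338 + ((-72811*5)/w - 1176028/(-776101)))/(-3545444) = 923806/(-3558198) + sqrt(178338 + (-72811*5/(-199533) - 1176028/(-776101)))/(-3545444) = 923806*(-1/3558198) + sqrt(178338 + (-364055*(-1/199533) - 1176028*(-1/776101)))*(-1/3545444) = -461903/1779099 + sqrt(178338 + (364055/199533 + 1176028/776101))*(-1/3545444) = -461903/1779099 + sqrt(178338 + 517199844479/154857760833)*(-1/3545444) = -461903/1779099 + sqrt(27617540551280033/154857760833)*(-1/3545444) = -461903/1779099 + (sqrt(4276790489485802322322347489)/154857760833)*(-1/3545444) = -461903/1779099 - sqrt(4276790489485802322322347489)/549039518998794852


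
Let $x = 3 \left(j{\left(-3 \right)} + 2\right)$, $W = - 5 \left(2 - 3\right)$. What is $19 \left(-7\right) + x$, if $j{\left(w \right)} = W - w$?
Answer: $-103$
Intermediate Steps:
$W = 5$ ($W = \left(-5\right) \left(-1\right) = 5$)
$j{\left(w \right)} = 5 - w$
$x = 30$ ($x = 3 \left(\left(5 - -3\right) + 2\right) = 3 \left(\left(5 + 3\right) + 2\right) = 3 \left(8 + 2\right) = 3 \cdot 10 = 30$)
$19 \left(-7\right) + x = 19 \left(-7\right) + 30 = -133 + 30 = -103$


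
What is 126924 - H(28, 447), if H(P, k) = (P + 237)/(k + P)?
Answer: 12057727/95 ≈ 1.2692e+5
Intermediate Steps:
H(P, k) = (237 + P)/(P + k)
126924 - H(28, 447) = 126924 - (237 + 28)/(28 + 447) = 126924 - 265/475 = 126924 - 1*53/95 = 126924 - 53/95 = 12057727/95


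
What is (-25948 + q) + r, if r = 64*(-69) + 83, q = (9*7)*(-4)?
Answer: -30533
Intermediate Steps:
q = -252 (q = 63*(-4) = -252)
r = -4333 (r = -4416 + 83 = -4333)
(-25948 + q) + r = (-25948 - 252) - 4333 = -26200 - 4333 = -30533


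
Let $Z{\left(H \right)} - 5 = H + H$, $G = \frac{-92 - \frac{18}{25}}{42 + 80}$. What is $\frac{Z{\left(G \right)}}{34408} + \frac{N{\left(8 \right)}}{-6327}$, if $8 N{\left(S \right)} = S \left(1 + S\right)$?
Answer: $- \frac{799039}{604720600} \approx -0.0013213$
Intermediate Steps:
$G = - \frac{19}{25}$ ($G = \frac{-92 - \frac{18}{25}}{122} = \left(-92 - \frac{18}{25}\right) \frac{1}{122} = \left(- \frac{2318}{25}\right) \frac{1}{122} = - \frac{19}{25} \approx -0.76$)
$N{\left(S \right)} = \frac{S \left(1 + S\right)}{8}$
$Z{\left(H \right)} = 5 + 2 H$ ($Z{\left(H \right)} = 5 + \left(H + H\right) = 5 + 2 H$)
$\frac{Z{\left(G \right)}}{34408} + \frac{N{\left(8 \right)}}{-6327} = \frac{5 + 2 \left(- \frac{19}{25}\right)}{34408} + \frac{\frac{1}{8} \cdot 8 \left(1 + 8\right)}{-6327} = \left(5 - \frac{38}{25}\right) \frac{1}{34408} + \frac{1}{8} \cdot 8 \cdot 9 \left(- \frac{1}{6327}\right) = \frac{87}{25} \cdot \frac{1}{34408} + 9 \left(- \frac{1}{6327}\right) = \frac{87}{860200} - \frac{1}{703} = - \frac{799039}{604720600}$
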